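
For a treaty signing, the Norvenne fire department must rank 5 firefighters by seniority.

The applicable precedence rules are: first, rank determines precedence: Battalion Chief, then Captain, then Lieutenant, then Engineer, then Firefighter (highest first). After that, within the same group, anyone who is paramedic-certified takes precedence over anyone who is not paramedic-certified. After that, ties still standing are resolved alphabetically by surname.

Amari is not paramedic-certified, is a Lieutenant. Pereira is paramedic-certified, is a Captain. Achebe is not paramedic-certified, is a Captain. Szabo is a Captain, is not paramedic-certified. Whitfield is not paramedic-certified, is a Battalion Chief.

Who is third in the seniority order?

Achebe

By rank: Whitfield (Battalion Chief); then Pereira, Achebe and Szabo (Captain); then Amari (Lieutenant).
Among Pereira, Achebe and Szabo, paramedic-certified before not paramedic-certified: Pereira (paramedic-certified) before Achebe and Szabo (not paramedic-certified).
Among Achebe and Szabo, alphabetically by surname: Achebe before Szabo.
Order: Whitfield, Pereira, Achebe, Szabo, Amari.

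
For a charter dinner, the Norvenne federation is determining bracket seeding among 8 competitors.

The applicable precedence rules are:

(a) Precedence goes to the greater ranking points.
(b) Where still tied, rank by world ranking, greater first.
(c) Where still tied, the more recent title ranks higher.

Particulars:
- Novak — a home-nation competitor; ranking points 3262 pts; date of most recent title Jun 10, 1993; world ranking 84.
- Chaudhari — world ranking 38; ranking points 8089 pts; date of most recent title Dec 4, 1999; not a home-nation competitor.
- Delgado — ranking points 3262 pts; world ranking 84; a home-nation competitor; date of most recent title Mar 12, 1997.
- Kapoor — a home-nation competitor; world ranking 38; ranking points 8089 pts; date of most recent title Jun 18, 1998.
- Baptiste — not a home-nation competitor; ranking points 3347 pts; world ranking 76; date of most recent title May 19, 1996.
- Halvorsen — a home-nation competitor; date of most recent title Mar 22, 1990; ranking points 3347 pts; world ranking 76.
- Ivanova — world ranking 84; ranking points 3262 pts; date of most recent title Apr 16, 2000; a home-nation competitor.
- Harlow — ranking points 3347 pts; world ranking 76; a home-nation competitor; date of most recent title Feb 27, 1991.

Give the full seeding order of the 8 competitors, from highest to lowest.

Chaudhari, Kapoor, Baptiste, Harlow, Halvorsen, Ivanova, Delgado, Novak

By ranking points (higher first): Chaudhari and Kapoor (both 8089 pts); then Baptiste, Harlow and Halvorsen (each 3347 pts); then Ivanova, Delgado and Novak (each 3262 pts).
Chaudhari and Kapoor both have world ranking 38, so the next rule applies.
Among Chaudhari and Kapoor, by date of most recent title (later first): Chaudhari (Dec 4, 1999) before Kapoor (Jun 18, 1998).
Baptiste, Harlow and Halvorsen all have world ranking 76, so the next rule applies.
Among Baptiste, Harlow and Halvorsen, by date of most recent title (later first): Baptiste (May 19, 1996) before Harlow (Feb 27, 1991) before Halvorsen (Mar 22, 1990).
Ivanova, Delgado and Novak all have world ranking 84, so the next rule applies.
Among Ivanova, Delgado and Novak, by date of most recent title (later first): Ivanova (Apr 16, 2000) before Delgado (Mar 12, 1997) before Novak (Jun 10, 1993).
Full order: Chaudhari, Kapoor, Baptiste, Harlow, Halvorsen, Ivanova, Delgado, Novak.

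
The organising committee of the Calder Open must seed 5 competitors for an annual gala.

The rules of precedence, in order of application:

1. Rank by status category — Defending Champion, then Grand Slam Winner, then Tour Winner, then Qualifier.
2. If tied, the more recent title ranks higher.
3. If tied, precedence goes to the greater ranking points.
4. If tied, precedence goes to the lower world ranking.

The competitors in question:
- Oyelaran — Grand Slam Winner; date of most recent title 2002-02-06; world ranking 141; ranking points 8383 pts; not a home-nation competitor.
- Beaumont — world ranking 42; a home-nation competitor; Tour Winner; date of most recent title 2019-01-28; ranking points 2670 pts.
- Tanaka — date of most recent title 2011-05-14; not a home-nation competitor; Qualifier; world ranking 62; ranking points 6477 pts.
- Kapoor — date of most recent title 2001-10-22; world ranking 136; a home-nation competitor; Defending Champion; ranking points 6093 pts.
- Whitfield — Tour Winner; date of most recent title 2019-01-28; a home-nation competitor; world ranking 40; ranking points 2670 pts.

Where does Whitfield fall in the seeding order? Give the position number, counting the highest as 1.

By status category: Kapoor (Defending Champion); then Oyelaran (Grand Slam Winner); then Whitfield and Beaumont (Tour Winner); then Tanaka (Qualifier).
Whitfield and Beaumont both have date of most recent title 2019-01-28, so the next rule applies.
Whitfield and Beaumont both have ranking points 2670 pts, so the next rule applies.
Among Whitfield and Beaumont, by world ranking (lower first): Whitfield (40) before Beaumont (42).
Order: Kapoor, Oyelaran, Whitfield, Beaumont, Tanaka. So position 3.

3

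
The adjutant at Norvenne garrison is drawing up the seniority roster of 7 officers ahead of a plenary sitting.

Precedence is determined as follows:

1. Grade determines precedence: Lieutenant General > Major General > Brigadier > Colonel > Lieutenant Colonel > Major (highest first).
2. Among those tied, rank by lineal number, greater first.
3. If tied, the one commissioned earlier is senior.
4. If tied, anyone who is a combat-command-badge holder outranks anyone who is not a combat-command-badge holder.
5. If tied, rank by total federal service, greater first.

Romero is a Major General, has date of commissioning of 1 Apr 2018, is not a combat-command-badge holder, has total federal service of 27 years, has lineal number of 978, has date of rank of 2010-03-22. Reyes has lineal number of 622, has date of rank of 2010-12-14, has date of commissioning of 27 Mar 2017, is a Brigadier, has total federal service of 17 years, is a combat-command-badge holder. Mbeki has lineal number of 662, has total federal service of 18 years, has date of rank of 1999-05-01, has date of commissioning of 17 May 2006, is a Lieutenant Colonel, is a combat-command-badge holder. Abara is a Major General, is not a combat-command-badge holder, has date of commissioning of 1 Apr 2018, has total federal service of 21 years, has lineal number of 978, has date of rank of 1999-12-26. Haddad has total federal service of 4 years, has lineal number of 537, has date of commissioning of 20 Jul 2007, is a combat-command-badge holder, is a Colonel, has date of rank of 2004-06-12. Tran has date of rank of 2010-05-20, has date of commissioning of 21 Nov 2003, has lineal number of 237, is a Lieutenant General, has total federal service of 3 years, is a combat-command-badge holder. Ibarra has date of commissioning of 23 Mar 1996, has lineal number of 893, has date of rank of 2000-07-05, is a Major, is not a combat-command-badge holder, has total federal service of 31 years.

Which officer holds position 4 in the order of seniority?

By grade: Tran (Lieutenant General); then Romero and Abara (Major General); then Reyes (Brigadier); then Haddad (Colonel); then Mbeki (Lieutenant Colonel); then Ibarra (Major).
Romero and Abara both have lineal number 978, so the next rule applies.
Romero and Abara both have date of commissioning 1 Apr 2018, so the next rule applies.
Romero and Abara are each not a combat-command-badge holder, so the next rule applies.
Among Romero and Abara, by total federal service (higher first): Romero (27 years) before Abara (21 years).
Order: Tran, Romero, Abara, Reyes, Haddad, Mbeki, Ibarra.

Reyes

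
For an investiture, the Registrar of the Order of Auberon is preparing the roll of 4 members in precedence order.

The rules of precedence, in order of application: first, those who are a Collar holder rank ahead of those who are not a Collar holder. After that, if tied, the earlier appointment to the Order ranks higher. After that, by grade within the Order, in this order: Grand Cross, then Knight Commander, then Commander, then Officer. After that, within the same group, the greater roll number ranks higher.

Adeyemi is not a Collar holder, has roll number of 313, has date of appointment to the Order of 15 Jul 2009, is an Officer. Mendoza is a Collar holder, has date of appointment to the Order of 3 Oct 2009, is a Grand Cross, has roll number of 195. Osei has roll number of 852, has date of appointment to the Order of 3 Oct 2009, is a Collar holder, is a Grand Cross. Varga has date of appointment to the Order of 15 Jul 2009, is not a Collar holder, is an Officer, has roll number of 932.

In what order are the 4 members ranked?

By the first rule: Osei and Mendoza (both a Collar holder); then Varga and Adeyemi (both not a Collar holder).
Osei and Mendoza both have date of appointment to the Order 3 Oct 2009, so the next rule applies.
Osei and Mendoza are each Grand Cross, so the next rule applies.
Among Osei and Mendoza, by roll number (higher first): Osei (852) before Mendoza (195).
Varga and Adeyemi both have date of appointment to the Order 15 Jul 2009, so the next rule applies.
Varga and Adeyemi are each Officer, so the next rule applies.
Among Varga and Adeyemi, by roll number (higher first): Varga (932) before Adeyemi (313).
Full order: Osei, Mendoza, Varga, Adeyemi.

Osei, Mendoza, Varga, Adeyemi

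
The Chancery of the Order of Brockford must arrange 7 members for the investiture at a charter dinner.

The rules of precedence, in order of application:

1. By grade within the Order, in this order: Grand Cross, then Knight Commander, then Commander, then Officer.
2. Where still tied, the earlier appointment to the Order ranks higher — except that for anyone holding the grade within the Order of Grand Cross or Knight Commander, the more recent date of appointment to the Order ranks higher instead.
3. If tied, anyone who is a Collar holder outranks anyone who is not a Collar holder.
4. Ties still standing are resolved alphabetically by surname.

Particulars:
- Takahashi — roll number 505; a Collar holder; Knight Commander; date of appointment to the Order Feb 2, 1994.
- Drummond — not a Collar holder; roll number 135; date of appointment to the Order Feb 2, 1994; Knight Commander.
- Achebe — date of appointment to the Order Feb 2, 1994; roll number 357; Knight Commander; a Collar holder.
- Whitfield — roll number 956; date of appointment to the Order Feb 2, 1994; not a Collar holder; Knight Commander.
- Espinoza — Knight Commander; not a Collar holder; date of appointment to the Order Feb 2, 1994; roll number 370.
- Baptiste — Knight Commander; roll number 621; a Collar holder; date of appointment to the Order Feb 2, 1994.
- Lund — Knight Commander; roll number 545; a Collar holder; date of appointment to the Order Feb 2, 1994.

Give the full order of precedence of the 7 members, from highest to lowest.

By grade within the Order: Achebe, Baptiste, Lund, Takahashi, Drummond, Espinoza and Whitfield (Knight Commander).
Achebe, Baptiste, Lund, Takahashi, Drummond, Espinoza and Whitfield all have date of appointment to the Order Feb 2, 1994, so the next rule applies.
Among Achebe, Baptiste, Lund, Takahashi, Drummond, Espinoza and Whitfield, a Collar holder before not a Collar holder: Achebe, Baptiste, Lund and Takahashi (a Collar holder) before Drummond, Espinoza and Whitfield (not a Collar holder).
Among Achebe, Baptiste, Lund and Takahashi, alphabetically by surname: Achebe before Baptiste before Lund before Takahashi.
Among Drummond, Espinoza and Whitfield, alphabetically by surname: Drummond before Espinoza before Whitfield.
Full order: Achebe, Baptiste, Lund, Takahashi, Drummond, Espinoza, Whitfield.

Achebe, Baptiste, Lund, Takahashi, Drummond, Espinoza, Whitfield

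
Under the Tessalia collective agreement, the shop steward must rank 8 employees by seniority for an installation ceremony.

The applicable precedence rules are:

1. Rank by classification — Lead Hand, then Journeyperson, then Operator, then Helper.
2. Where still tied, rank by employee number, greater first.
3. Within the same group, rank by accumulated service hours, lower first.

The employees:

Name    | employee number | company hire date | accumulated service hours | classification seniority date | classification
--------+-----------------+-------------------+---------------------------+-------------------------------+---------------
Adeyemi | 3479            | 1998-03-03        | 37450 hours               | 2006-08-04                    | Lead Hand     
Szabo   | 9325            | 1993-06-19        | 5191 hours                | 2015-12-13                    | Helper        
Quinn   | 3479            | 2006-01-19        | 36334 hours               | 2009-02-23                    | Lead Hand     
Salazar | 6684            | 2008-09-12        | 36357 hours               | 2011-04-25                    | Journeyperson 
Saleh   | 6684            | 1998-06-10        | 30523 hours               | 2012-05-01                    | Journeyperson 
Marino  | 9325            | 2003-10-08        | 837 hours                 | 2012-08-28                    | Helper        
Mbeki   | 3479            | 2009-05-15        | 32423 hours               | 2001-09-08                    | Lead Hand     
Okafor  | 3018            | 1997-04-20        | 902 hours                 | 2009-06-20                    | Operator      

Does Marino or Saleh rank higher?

By classification: Mbeki, Quinn and Adeyemi (Lead Hand); then Saleh and Salazar (Journeyperson); then Okafor (Operator); then Marino and Szabo (Helper).
Mbeki, Quinn and Adeyemi all have employee number 3479, so the next rule applies.
Among Mbeki, Quinn and Adeyemi, by accumulated service hours (lower first): Mbeki (32423 hours) before Quinn (36334 hours) before Adeyemi (37450 hours).
Saleh and Salazar both have employee number 6684, so the next rule applies.
Among Saleh and Salazar, by accumulated service hours (lower first): Saleh (30523 hours) before Salazar (36357 hours).
Marino and Szabo both have employee number 9325, so the next rule applies.
Among Marino and Szabo, by accumulated service hours (lower first): Marino (837 hours) before Szabo (5191 hours).
So Saleh takes precedence.

Saleh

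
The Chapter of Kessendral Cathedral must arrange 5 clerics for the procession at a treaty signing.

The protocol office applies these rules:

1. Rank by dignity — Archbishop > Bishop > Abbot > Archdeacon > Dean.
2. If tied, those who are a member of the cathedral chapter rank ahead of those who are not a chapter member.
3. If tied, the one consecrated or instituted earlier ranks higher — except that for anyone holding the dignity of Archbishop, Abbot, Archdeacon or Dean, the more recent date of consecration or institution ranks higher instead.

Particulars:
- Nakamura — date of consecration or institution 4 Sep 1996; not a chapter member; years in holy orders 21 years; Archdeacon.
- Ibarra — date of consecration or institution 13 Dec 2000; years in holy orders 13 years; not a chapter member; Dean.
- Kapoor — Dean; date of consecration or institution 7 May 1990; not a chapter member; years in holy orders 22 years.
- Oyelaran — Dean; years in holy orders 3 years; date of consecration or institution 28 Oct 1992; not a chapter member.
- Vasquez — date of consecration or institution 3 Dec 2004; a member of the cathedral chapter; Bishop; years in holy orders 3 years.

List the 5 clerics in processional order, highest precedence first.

Vasquez, Nakamura, Ibarra, Oyelaran, Kapoor

By dignity: Vasquez (Bishop); then Nakamura (Archdeacon); then Ibarra, Oyelaran and Kapoor (Dean).
Ibarra, Oyelaran and Kapoor are each not a chapter member, so the next rule applies.
Among Ibarra, Oyelaran and Kapoor, by date of consecration or institution (later first) (reversed rule for this group): Ibarra (13 Dec 2000) before Oyelaran (28 Oct 1992) before Kapoor (7 May 1990).
Full order: Vasquez, Nakamura, Ibarra, Oyelaran, Kapoor.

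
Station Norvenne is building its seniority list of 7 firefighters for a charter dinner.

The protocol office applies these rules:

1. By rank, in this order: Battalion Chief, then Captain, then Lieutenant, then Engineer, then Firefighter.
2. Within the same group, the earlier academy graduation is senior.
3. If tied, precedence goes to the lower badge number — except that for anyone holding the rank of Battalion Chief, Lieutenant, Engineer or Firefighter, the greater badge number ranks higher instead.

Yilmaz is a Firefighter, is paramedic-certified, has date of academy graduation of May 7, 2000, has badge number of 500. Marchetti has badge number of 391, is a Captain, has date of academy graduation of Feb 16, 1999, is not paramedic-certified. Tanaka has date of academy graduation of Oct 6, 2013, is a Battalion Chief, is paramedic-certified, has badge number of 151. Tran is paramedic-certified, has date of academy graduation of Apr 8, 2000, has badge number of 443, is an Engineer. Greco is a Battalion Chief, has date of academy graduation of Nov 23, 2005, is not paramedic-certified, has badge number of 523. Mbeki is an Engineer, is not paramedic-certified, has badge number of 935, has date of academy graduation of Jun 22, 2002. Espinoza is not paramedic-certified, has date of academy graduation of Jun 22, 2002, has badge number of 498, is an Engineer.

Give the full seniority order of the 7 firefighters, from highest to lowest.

By rank: Greco and Tanaka (Battalion Chief); then Marchetti (Captain); then Tran, Mbeki and Espinoza (Engineer); then Yilmaz (Firefighter).
Among Greco and Tanaka, by date of academy graduation (earlier first): Greco (Nov 23, 2005) before Tanaka (Oct 6, 2013).
Among Tran, Mbeki and Espinoza, by date of academy graduation (earlier first): Tran (Apr 8, 2000) before Mbeki and Espinoza (Jun 22, 2002).
Among Mbeki and Espinoza, by badge number (higher first) (reversed rule for this group): Mbeki (935) before Espinoza (498).
Full order: Greco, Tanaka, Marchetti, Tran, Mbeki, Espinoza, Yilmaz.

Greco, Tanaka, Marchetti, Tran, Mbeki, Espinoza, Yilmaz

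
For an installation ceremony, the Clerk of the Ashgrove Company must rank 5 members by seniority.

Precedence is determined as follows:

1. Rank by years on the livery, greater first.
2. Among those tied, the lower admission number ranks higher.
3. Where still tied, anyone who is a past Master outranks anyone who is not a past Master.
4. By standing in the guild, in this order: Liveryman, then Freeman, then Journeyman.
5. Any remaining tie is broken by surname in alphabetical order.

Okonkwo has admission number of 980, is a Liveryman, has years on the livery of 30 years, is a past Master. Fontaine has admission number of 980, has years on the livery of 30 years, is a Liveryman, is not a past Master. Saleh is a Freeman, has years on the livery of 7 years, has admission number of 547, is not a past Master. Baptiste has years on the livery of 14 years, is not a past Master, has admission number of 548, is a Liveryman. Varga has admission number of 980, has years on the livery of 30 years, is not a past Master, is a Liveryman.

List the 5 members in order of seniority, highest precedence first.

By years on the livery (higher first): Okonkwo, Fontaine and Varga (each 30 years); then Baptiste (14 years); then Saleh (7 years).
Okonkwo, Fontaine and Varga all have admission number 980, so the next rule applies.
Among Okonkwo, Fontaine and Varga, a past Master before not a past Master: Okonkwo (a past Master) before Fontaine and Varga (not a past Master).
Fontaine and Varga are each Liveryman, so the next rule applies.
Among Fontaine and Varga, alphabetically by surname: Fontaine before Varga.
Full order: Okonkwo, Fontaine, Varga, Baptiste, Saleh.

Okonkwo, Fontaine, Varga, Baptiste, Saleh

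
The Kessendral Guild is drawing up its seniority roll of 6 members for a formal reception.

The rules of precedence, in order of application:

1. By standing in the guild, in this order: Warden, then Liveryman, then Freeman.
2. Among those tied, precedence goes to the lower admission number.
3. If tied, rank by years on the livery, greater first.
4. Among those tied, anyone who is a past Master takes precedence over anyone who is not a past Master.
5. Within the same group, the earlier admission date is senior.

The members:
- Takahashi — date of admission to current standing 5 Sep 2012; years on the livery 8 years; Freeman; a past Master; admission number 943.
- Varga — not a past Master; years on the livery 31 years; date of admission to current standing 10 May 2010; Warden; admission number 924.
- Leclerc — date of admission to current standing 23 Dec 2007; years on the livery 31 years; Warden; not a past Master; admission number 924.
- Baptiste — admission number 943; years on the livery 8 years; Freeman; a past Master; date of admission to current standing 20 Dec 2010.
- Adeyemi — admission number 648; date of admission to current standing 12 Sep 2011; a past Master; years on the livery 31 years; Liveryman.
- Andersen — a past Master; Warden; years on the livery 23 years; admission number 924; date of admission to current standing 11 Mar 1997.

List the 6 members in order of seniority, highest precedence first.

By standing in the guild: Leclerc, Varga and Andersen (Warden); then Adeyemi (Liveryman); then Baptiste and Takahashi (Freeman).
Leclerc, Varga and Andersen all have admission number 924, so the next rule applies.
Among Leclerc, Varga and Andersen, by years on the livery (higher first): Leclerc and Varga (31 years) before Andersen (23 years).
Leclerc and Varga are each not a past Master, so the next rule applies.
Among Leclerc and Varga, by date of admission to current standing (earlier first): Leclerc (23 Dec 2007) before Varga (10 May 2010).
Baptiste and Takahashi both have admission number 943, so the next rule applies.
Baptiste and Takahashi both have years on the livery 8 years, so the next rule applies.
Baptiste and Takahashi are each a past Master, so the next rule applies.
Among Baptiste and Takahashi, by date of admission to current standing (earlier first): Baptiste (20 Dec 2010) before Takahashi (5 Sep 2012).
Full order: Leclerc, Varga, Andersen, Adeyemi, Baptiste, Takahashi.

Leclerc, Varga, Andersen, Adeyemi, Baptiste, Takahashi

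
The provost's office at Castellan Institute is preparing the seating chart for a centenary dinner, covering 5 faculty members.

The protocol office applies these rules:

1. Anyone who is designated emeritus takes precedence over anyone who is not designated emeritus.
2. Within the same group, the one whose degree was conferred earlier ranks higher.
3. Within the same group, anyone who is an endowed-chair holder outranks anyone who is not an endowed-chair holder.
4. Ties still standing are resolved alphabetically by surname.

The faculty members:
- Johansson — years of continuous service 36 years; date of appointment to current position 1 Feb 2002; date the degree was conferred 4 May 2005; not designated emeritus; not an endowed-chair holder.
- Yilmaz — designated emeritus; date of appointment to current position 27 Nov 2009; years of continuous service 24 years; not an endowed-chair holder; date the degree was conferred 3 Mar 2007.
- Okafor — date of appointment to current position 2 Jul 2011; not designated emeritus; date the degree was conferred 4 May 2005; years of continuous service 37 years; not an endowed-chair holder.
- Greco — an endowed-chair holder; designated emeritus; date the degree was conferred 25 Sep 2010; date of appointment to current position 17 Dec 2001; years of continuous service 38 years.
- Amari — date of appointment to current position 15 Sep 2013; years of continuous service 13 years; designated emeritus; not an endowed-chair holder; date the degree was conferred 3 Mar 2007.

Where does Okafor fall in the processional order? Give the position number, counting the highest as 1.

5

By the first rule: Amari, Yilmaz and Greco (each designated emeritus); then Johansson and Okafor (both not designated emeritus).
Among Amari, Yilmaz and Greco, by date the degree was conferred (earlier first): Amari and Yilmaz (3 Mar 2007) before Greco (25 Sep 2010).
Amari and Yilmaz are each not an endowed-chair holder, so the next rule applies.
Among Amari and Yilmaz, alphabetically by surname: Amari before Yilmaz.
Johansson and Okafor both have date the degree was conferred 4 May 2005, so the next rule applies.
Johansson and Okafor are each not an endowed-chair holder, so the next rule applies.
Among Johansson and Okafor, alphabetically by surname: Johansson before Okafor.
Order: Amari, Yilmaz, Greco, Johansson, Okafor. So position 5.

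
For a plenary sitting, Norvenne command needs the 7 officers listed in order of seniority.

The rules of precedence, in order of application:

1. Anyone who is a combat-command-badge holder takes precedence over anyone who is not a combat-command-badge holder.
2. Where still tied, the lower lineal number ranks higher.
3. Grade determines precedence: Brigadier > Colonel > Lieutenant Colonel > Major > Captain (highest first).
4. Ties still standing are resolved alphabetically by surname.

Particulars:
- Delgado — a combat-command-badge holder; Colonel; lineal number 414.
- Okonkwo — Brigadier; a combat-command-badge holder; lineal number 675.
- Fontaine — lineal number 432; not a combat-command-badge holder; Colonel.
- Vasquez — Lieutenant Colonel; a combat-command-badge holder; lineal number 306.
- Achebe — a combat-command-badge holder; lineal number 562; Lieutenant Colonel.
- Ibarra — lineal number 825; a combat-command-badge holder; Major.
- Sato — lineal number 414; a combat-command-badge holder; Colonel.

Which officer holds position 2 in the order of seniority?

By the first rule: Vasquez, Delgado, Sato, Achebe, Okonkwo and Ibarra (each a combat-command-badge holder); then Fontaine (not a combat-command-badge holder).
Among Vasquez, Delgado, Sato, Achebe, Okonkwo and Ibarra, by lineal number (lower first): Vasquez (306) before Delgado and Sato (414) before Achebe (562) before Okonkwo (675) before Ibarra (825).
Delgado and Sato are each Colonel, so the next rule applies.
Among Delgado and Sato, alphabetically by surname: Delgado before Sato.
Order: Vasquez, Delgado, Sato, Achebe, Okonkwo, Ibarra, Fontaine.

Delgado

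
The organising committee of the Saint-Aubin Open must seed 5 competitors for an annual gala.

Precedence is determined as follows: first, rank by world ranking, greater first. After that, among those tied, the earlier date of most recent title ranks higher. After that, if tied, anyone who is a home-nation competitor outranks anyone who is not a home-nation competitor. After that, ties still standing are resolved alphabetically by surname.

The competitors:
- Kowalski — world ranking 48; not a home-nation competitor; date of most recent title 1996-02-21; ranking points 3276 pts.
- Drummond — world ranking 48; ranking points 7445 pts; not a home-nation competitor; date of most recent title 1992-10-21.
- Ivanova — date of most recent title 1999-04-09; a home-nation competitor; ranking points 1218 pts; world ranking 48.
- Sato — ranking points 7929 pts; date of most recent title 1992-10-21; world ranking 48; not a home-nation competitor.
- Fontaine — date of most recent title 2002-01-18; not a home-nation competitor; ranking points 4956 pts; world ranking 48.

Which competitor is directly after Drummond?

Sato

By world ranking (higher first): Drummond, Sato, Kowalski, Ivanova and Fontaine (each 48).
Among Drummond, Sato, Kowalski, Ivanova and Fontaine, by date of most recent title (earlier first): Drummond and Sato (1992-10-21) before Kowalski (1996-02-21) before Ivanova (1999-04-09) before Fontaine (2002-01-18).
Drummond and Sato are each not a home-nation competitor, so the next rule applies.
Among Drummond and Sato, alphabetically by surname: Drummond before Sato.
Order: Drummond, Sato, Kowalski, Ivanova, Fontaine.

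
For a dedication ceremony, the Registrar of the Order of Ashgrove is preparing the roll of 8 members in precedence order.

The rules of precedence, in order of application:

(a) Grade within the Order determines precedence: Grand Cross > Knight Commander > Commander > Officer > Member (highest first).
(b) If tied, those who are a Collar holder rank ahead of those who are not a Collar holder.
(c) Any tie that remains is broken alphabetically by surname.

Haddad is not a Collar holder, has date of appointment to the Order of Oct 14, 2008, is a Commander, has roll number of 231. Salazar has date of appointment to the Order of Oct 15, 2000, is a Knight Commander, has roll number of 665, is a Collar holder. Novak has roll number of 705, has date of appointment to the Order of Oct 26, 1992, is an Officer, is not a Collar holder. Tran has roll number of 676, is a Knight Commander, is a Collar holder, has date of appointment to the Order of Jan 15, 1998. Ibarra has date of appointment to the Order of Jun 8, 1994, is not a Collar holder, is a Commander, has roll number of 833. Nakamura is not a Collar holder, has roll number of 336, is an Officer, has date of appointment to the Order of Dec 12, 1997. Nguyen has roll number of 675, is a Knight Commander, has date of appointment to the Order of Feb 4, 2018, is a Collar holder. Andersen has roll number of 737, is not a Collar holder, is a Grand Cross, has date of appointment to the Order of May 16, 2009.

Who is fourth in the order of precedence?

By grade within the Order: Andersen (Grand Cross); then Nguyen, Salazar and Tran (Knight Commander); then Haddad and Ibarra (Commander); then Nakamura and Novak (Officer).
Nguyen, Salazar and Tran are each a Collar holder, so the next rule applies.
Among Nguyen, Salazar and Tran, alphabetically by surname: Nguyen before Salazar before Tran.
Haddad and Ibarra are each not a Collar holder, so the next rule applies.
Among Haddad and Ibarra, alphabetically by surname: Haddad before Ibarra.
Nakamura and Novak are each not a Collar holder, so the next rule applies.
Among Nakamura and Novak, alphabetically by surname: Nakamura before Novak.
Order: Andersen, Nguyen, Salazar, Tran, Haddad, Ibarra, Nakamura, Novak.

Tran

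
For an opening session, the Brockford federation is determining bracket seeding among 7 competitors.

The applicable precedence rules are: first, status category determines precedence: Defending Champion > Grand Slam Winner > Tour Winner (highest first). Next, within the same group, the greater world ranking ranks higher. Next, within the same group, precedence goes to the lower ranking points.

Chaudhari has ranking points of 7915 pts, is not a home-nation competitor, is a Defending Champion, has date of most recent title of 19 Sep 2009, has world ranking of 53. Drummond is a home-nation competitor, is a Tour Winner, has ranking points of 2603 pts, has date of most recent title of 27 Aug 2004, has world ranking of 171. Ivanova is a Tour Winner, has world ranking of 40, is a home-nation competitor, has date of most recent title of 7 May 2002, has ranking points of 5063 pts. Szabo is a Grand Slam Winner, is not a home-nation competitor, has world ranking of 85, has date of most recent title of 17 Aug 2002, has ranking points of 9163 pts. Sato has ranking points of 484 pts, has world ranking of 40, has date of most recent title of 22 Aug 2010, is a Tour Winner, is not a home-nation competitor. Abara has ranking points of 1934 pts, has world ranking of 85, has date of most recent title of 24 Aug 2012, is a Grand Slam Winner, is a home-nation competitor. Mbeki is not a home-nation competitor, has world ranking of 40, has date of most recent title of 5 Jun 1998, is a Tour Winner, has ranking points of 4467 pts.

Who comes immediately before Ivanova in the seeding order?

Mbeki

By status category: Chaudhari (Defending Champion); then Abara and Szabo (Grand Slam Winner); then Drummond, Sato, Mbeki and Ivanova (Tour Winner).
Abara and Szabo both have world ranking 85, so the next rule applies.
Among Abara and Szabo, by ranking points (lower first): Abara (1934 pts) before Szabo (9163 pts).
Among Drummond, Sato, Mbeki and Ivanova, by world ranking (higher first): Drummond (171) before Sato, Mbeki and Ivanova (40).
Among Sato, Mbeki and Ivanova, by ranking points (lower first): Sato (484 pts) before Mbeki (4467 pts) before Ivanova (5063 pts).
Order: Chaudhari, Abara, Szabo, Drummond, Sato, Mbeki, Ivanova.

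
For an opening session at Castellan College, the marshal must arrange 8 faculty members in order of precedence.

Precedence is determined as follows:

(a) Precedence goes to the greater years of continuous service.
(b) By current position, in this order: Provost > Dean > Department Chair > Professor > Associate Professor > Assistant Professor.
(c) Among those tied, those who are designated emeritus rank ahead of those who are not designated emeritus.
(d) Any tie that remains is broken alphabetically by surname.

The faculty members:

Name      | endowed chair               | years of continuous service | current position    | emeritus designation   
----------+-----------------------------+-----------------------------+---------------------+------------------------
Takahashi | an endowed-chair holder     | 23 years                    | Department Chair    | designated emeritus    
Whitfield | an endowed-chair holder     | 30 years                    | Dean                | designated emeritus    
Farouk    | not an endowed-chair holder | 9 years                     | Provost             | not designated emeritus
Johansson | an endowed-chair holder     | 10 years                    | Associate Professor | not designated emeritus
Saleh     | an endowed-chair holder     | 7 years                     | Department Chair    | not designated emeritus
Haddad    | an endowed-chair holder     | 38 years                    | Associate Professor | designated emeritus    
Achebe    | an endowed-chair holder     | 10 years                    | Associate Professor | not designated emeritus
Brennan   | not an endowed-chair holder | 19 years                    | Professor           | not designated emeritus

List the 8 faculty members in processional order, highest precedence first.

By years of continuous service (higher first): Haddad (38 years); then Whitfield (30 years); then Takahashi (23 years); then Brennan (19 years); then Achebe and Johansson (both 10 years); then Farouk (9 years); then Saleh (7 years).
Achebe and Johansson are each Associate Professor, so the next rule applies.
Achebe and Johansson are each not designated emeritus, so the next rule applies.
Among Achebe and Johansson, alphabetically by surname: Achebe before Johansson.
Full order: Haddad, Whitfield, Takahashi, Brennan, Achebe, Johansson, Farouk, Saleh.

Haddad, Whitfield, Takahashi, Brennan, Achebe, Johansson, Farouk, Saleh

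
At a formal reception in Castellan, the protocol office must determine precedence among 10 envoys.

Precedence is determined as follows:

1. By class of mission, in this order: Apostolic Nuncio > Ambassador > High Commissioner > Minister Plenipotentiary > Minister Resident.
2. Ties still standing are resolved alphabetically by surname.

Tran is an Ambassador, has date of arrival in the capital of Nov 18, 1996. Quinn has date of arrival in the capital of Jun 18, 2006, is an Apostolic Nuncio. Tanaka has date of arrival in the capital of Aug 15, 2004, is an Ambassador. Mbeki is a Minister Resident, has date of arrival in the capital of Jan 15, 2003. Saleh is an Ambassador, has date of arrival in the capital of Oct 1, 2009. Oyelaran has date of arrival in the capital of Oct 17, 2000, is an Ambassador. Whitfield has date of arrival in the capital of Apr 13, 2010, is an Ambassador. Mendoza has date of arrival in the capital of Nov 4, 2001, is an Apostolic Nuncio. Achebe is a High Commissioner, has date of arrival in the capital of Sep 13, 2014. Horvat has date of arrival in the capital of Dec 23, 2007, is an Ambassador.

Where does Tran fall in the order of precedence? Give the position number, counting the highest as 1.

7

By class of mission: Mendoza and Quinn (Apostolic Nuncio); then Horvat, Oyelaran, Saleh, Tanaka, Tran and Whitfield (Ambassador); then Achebe (High Commissioner); then Mbeki (Minister Resident).
Among Mendoza and Quinn, alphabetically by surname: Mendoza before Quinn.
Among Horvat, Oyelaran, Saleh, Tanaka, Tran and Whitfield, alphabetically by surname: Horvat before Oyelaran before Saleh before Tanaka before Tran before Whitfield.
Order: Mendoza, Quinn, Horvat, Oyelaran, Saleh, Tanaka, Tran, Whitfield, Achebe, Mbeki. So position 7.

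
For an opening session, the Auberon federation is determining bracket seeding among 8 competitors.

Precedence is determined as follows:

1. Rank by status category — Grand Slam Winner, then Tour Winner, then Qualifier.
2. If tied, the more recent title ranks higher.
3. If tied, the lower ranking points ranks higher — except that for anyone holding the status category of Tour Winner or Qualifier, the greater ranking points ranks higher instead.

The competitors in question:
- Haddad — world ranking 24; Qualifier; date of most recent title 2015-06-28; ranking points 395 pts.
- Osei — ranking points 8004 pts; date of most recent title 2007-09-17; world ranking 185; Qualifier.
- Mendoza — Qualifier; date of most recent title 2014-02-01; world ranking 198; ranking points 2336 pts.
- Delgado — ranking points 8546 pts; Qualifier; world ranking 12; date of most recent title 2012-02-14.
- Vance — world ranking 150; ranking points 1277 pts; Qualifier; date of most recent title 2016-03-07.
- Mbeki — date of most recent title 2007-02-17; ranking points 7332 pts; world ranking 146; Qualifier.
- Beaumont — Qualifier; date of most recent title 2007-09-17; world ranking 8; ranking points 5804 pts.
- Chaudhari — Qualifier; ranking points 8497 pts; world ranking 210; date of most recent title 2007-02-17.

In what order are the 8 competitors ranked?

By status category: Vance, Haddad, Mendoza, Delgado, Osei, Beaumont, Chaudhari and Mbeki (Qualifier).
Among Vance, Haddad, Mendoza, Delgado, Osei, Beaumont, Chaudhari and Mbeki, by date of most recent title (later first): Vance (2016-03-07) before Haddad (2015-06-28) before Mendoza (2014-02-01) before Delgado (2012-02-14) before Osei and Beaumont (2007-09-17) before Chaudhari and Mbeki (2007-02-17).
Among Osei and Beaumont, by ranking points (higher first) (reversed rule for this group): Osei (8004 pts) before Beaumont (5804 pts).
Among Chaudhari and Mbeki, by ranking points (higher first) (reversed rule for this group): Chaudhari (8497 pts) before Mbeki (7332 pts).
Full order: Vance, Haddad, Mendoza, Delgado, Osei, Beaumont, Chaudhari, Mbeki.

Vance, Haddad, Mendoza, Delgado, Osei, Beaumont, Chaudhari, Mbeki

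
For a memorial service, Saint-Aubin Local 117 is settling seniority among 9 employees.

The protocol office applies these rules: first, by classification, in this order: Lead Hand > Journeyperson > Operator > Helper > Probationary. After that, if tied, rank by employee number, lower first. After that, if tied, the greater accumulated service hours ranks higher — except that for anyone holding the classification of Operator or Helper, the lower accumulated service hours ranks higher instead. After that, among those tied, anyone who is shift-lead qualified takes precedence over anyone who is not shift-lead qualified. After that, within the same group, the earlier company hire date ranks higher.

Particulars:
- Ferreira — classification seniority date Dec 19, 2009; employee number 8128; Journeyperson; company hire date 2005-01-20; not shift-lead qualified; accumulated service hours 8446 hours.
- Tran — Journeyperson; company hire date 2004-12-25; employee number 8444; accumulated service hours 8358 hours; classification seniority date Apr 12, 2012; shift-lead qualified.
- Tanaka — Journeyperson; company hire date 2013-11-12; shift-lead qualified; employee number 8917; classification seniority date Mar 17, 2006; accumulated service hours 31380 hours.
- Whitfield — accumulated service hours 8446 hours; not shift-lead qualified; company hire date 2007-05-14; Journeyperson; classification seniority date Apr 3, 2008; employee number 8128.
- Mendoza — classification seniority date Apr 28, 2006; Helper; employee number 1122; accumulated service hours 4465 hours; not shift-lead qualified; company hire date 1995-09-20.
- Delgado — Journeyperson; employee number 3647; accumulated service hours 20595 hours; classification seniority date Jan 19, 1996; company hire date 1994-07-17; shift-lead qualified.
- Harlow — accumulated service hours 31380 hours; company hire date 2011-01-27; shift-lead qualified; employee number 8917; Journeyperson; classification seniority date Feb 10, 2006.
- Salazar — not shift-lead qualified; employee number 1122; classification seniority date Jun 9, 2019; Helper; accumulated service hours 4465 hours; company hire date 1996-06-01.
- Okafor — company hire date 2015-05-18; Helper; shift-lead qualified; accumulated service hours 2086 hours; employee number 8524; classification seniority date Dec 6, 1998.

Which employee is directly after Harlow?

Tanaka

By classification: Delgado, Ferreira, Whitfield, Tran, Harlow and Tanaka (Journeyperson); then Mendoza, Salazar and Okafor (Helper).
Among Delgado, Ferreira, Whitfield, Tran, Harlow and Tanaka, by employee number (lower first): Delgado (3647) before Ferreira and Whitfield (8128) before Tran (8444) before Harlow and Tanaka (8917).
Ferreira and Whitfield both have accumulated service hours 8446 hours, so the next rule applies.
Ferreira and Whitfield are each not shift-lead qualified, so the next rule applies.
Among Ferreira and Whitfield, by company hire date (earlier first): Ferreira (2005-01-20) before Whitfield (2007-05-14).
Harlow and Tanaka both have accumulated service hours 31380 hours, so the next rule applies.
Harlow and Tanaka are each shift-lead qualified, so the next rule applies.
Among Harlow and Tanaka, by company hire date (earlier first): Harlow (2011-01-27) before Tanaka (2013-11-12).
Among Mendoza, Salazar and Okafor, by employee number (lower first): Mendoza and Salazar (1122) before Okafor (8524).
Mendoza and Salazar both have accumulated service hours 4465 hours, so the next rule applies.
Mendoza and Salazar are each not shift-lead qualified, so the next rule applies.
Among Mendoza and Salazar, by company hire date (earlier first): Mendoza (1995-09-20) before Salazar (1996-06-01).
Order: Delgado, Ferreira, Whitfield, Tran, Harlow, Tanaka, Mendoza, Salazar, Okafor.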